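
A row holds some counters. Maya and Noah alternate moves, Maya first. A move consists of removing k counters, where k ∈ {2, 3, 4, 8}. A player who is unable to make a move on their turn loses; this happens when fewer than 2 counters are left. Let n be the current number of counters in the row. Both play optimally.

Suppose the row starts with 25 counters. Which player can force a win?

Use the standard recursion: the mover loses at a terminal position; elsewhere, the mover wins exactly when some move hands the opponent an L position.
n=0: no move → L
n=1: no move → L
n=2: can move to 0, which is L ⇒ W
n=3: can move to 1, which is L ⇒ W
n=4: can move to 1, which is L ⇒ W
n=5: can move to 1, which is L ⇒ W
n=6: moves to 4(W), 3(W), 2(W); every one is W ⇒ L
n=7: moves to 5(W), 4(W), 3(W); every one is W ⇒ L
n=8: can move to 6, which is L ⇒ W
n=9: can move to 7, which is L ⇒ W
n=10: can move to 7, which is L ⇒ W
n=11: can move to 7, which is L ⇒ W
n=12: moves to 10(W), 9(W), 8(W), 4(W); every one is W ⇒ L
n=13: moves to 11(W), 10(W), 9(W), 5(W); every one is W ⇒ L
n=14: can move to 12, which is L ⇒ W
n=15: can move to 13, which is L ⇒ W
n=16: can move to 13, which is L ⇒ W
n=17: can move to 13, which is L ⇒ W
n=18: moves to 16(W), 15(W), 14(W), 10(W); every one is W ⇒ L
n=19: moves to 17(W), 16(W), 15(W), 11(W); every one is W ⇒ L
n=20: can move to 18, which is L ⇒ W
n=21: can move to 19, which is L ⇒ W
n=22: can move to 19, which is L ⇒ W
n=23: can move to 19, which is L ⇒ W
n=24: moves to 22(W), 21(W), 20(W), 16(W); every one is W ⇒ L
n=25: moves to 23(W), 22(W), 21(W), 17(W); every one is W ⇒ L
The starting position 25 is L: whatever Maya does, the opponent receives a W position.

Noah wins.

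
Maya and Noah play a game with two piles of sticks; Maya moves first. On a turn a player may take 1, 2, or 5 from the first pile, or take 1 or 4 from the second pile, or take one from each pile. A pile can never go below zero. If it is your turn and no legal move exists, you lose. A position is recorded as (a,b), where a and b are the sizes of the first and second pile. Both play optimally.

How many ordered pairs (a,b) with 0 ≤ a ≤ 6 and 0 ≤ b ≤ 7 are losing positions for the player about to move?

Build the W/L table. Terminal = L. A non-terminal position is W if it has a move to some L; otherwise it is L.
Every move lowers a or b (never raises either), so fill the grid row by row in increasing a, and left to right within a row: each cell's successors are then already labelled.
      b=0  b=1  b=2  b=3  b=4  b=5  b=6  b=7
a=0:    L    W    L    W    W    L    W    L
a=1:    W    W    W    W    L    W    W    W
a=2:    W    L    W    L    W    W    L    W
a=3:    L    W    W    W    W    L    W    W
a=4:    W    W    L    W    L    W    W    L
a=5:    W    L    W    W    W    W    L    W
a=6:    L    W    W    L    W    L    W    W
Cells with no legal move (terminal, hence L): (0,0).
The remaining L cells, each justified by listing all of its moves:
(0,2): only reaches (0,1)(W), which is W → L
(0,5): only reaches (0,4)(W), (0,1)(W), all W → L
(0,7): only reaches (0,6)(W), (0,3)(W), all W → L
(1,4): only reaches (0,4)(W), (1,3)(W), (1,0)(W), (0,3)(W), all W → L
(2,1): only reaches (1,1)(W), (0,1)(W), (2,0)(W), (1,0)(W), all W → L
(2,3): only reaches (1,3)(W), (0,3)(W), (2,2)(W), (1,2)(W), all W → L
(2,6): only reaches (1,6)(W), (0,6)(W), (2,5)(W), (2,2)(W), (1,5)(W), all W → L
(3,0): only reaches (2,0)(W), (1,0)(W), all W → L
(3,5): only reaches (2,5)(W), (1,5)(W), (3,4)(W), (3,1)(W), (2,4)(W), all W → L
(4,2): only reaches (3,2)(W), (2,2)(W), (4,1)(W), (3,1)(W), all W → L
(4,4): only reaches (3,4)(W), (2,4)(W), (4,3)(W), (4,0)(W), (3,3)(W), all W → L
(4,7): only reaches (3,7)(W), (2,7)(W), (4,6)(W), (4,3)(W), (3,6)(W), all W → L
(5,1): only reaches (4,1)(W), (3,1)(W), (0,1)(W), (5,0)(W), (4,0)(W), all W → L
(5,6): only reaches (4,6)(W), (3,6)(W), (0,6)(W), (5,5)(W), (5,2)(W), (4,5)(W), all W → L
(6,0): only reaches (5,0)(W), (4,0)(W), (1,0)(W), all W → L
(6,3): only reaches (5,3)(W), (4,3)(W), (1,3)(W), (6,2)(W), (5,2)(W), all W → L
(6,5): only reaches (5,5)(W), (4,5)(W), (1,5)(W), (6,4)(W), (6,1)(W), (5,4)(W), all W → L
Every other cell has at least one move into one of the L cells above, so it is W.
L cells per row: a=0: 4, a=1: 1, a=2: 3, a=3: 2, a=4: 3, a=5: 2, a=6: 3; total 18.

18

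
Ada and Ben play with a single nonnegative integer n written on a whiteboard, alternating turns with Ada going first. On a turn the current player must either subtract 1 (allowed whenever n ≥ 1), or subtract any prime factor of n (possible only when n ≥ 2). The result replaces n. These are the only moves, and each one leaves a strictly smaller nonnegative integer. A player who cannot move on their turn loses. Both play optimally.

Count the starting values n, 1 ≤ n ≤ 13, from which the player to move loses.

Compute win/loss labels from the base case upward. A position with no move is L. Any other position is W if it can reach an L in one move, else L.
n=0: no move → L
n=1: →0(L), so W
n=2: →0(L), so W
n=3: →0(L), so W
n=4: →2(W), 3(W) — all W, so L
n=5: →0(L), so W
n=6: →4(L), so W
n=7: →0(L), so W
n=8: →6(W), 7(W) — all W, so L
n=9: →8(L), so W
n=10: →8(L), so W
n=11: →0(L), so W
n=12: →9(W), 10(W), 11(W) — all W, so L
n=13: →0(L), so W
L entries with 1 ≤ n ≤ 13 (n=0 is outside the asked range and is not counted): n = 4, 8, 12; that makes 3.

3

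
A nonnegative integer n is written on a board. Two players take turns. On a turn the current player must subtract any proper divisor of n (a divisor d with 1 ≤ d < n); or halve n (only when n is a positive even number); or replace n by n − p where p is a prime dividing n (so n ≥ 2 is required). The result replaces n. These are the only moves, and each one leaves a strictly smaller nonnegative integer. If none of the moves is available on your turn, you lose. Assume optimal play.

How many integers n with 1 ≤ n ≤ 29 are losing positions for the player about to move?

6

Compute win/loss labels from the base case upward. A position with no move is L. Any other position is W if it can reach an L in one move, else L.
n=0: no move → L
n=1: no move → L
n=2: reaches L-position 0 → W
n=3: reaches L-position 0 → W
n=4: only reaches 2(W), 3(W), all W → L
n=5: reaches L-position 0 → W
n=6: reaches L-position 4 → W
n=7: reaches L-position 0 → W
n=8: reaches L-position 4 → W
n=9: only reaches 6(W), 8(W), all W → L
n=10: reaches L-position 9 → W
n=11: reaches L-position 0 → W
n=12: reaches L-position 9 → W
n=13: reaches L-position 0 → W
n=14: only reaches 7(W), 12(W), 13(W), all W → L
n=15: reaches L-position 14 → W
n=16: reaches L-position 14 → W
n=17: reaches L-position 0 → W
n=18: reaches L-position 9 → W
n=19: reaches L-position 0 → W
n=20: only reaches 10(W), 15(W), 16(W), 18(W), 19(W), all W → L
n=21: reaches L-position 14 → W
n=22: reaches L-position 20 → W
n=23: reaches L-position 0 → W
n=24: reaches L-position 20 → W
n=25: reaches L-position 20 → W
n=26: only reaches 13(W), 24(W), 25(W), all W → L
n=27: reaches L-position 26 → W
n=28: reaches L-position 14 → W
n=29: reaches L-position 0 → W
L entries with 1 ≤ n ≤ 29 (n=0 is outside the asked range and is not counted): n = 1, 4, 9, 14, 20, 26; that makes 6.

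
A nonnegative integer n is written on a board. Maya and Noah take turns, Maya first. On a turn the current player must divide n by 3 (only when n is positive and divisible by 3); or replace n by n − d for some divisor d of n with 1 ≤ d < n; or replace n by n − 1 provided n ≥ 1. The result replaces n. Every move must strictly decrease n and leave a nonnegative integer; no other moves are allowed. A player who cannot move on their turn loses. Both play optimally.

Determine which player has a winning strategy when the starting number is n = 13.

Noah wins.

Classify positions by backward induction: terminal positions (no move available) are L. From any other position, the mover wins iff some move reaches an L.
n=0: no move → L
n=1: W (go to 0, an L position)
n=2: L (sole option 1(W) is W)
n=3: W (go to 2, an L position)
n=4: W (go to 2, an L position)
n=5: L (sole option 4(W) is W)
n=6: W (go to 2, an L position)
n=7: L (sole option 6(W) is W)
n=8: W (go to 7, an L position)
n=9: L (options 3(W), 6(W), 8(W) are all W)
n=10: W (go to 5, an L position)
n=11: L (sole option 10(W) is W)
n=12: W (go to 9, an L position)
n=13: L (sole option 12(W) is W)
The starting position 13 is L: whatever Maya does, the opponent receives a W position.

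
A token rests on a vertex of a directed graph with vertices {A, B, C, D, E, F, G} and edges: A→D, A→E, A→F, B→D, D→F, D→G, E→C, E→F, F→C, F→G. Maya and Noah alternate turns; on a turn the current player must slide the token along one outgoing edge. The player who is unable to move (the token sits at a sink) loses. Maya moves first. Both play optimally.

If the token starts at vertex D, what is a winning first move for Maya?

Move to G.

Work bottom-up. With no move the player to move loses. Otherwise the position is W if at least one move leads to an L position for the opponent, and L if every move leads to a W.
Every edge goes from a vertex to one that appears earlier in the order C, G, F, E, D, B, A, so processing vertices in that order labels each vertex after all of its successors.
C: no outgoing edge → L
G: no outgoing edge → L
F: W (go to G, an L position)
E: W (go to C, an L position)
D: W (go to G, an L position)
B: L (sole option D(W) is W)
A: L (options D(W), E(W), F(W) are all W)
From D, the L positions reachable in one move are: G.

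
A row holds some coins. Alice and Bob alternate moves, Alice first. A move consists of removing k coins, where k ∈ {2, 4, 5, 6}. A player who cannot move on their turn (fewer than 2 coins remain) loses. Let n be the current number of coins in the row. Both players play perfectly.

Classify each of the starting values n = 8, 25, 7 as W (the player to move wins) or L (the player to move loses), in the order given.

Use the standard recursion: the mover loses at a terminal position; elsewhere, the mover wins exactly when some move hands the opponent an L position.
n=0: no move → L
n=1: no move → L
n=2: W (go to 0, an L position)
n=3: W (go to 1, an L position)
n=4: W (go to 0, an L position)
n=5: W (go to 1, an L position)
n=6: W (go to 1, an L position)
n=7: W (go to 1, an L position)
n=8: L (options 6(W), 4(W), 3(W), 2(W) are all W)
n=9: L (options 7(W), 5(W), 4(W), 3(W) are all W)
n=10: W (go to 8, an L position)
n=11: W (go to 9, an L position)
n=12: W (go to 8, an L position)
n=13: W (go to 9, an L position)
n=14: W (go to 9, an L position)
n=15: W (go to 9, an L position)
n=16: L (options 14(W), 12(W), 11(W), 10(W) are all W)
n=17: L (options 15(W), 13(W), 12(W), 11(W) are all W)
n=18: W (go to 16, an L position)
n=19: W (go to 17, an L position)
n=20: W (go to 16, an L position)
n=21: W (go to 17, an L position)
n=22: W (go to 17, an L position)
n=23: W (go to 17, an L position)
n=24: L (options 22(W), 20(W), 19(W), 18(W) are all W)
n=25: L (options 23(W), 21(W), 20(W), 19(W) are all W)

8: L, 25: L, 7: W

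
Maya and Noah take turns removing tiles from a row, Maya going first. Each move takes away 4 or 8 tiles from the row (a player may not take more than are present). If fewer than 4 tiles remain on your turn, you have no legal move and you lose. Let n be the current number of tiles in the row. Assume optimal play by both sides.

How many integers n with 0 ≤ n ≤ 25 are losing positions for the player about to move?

Build the W/L table. Terminal = L. A non-terminal position is W if it has a move to some L; otherwise it is L.
n=0: no move → L
n=1: no move → L
n=2: no move → L
n=3: no move → L
n=4: W (go to 0, an L position)
n=5: W (go to 1, an L position)
n=6: W (go to 2, an L position)
n=7: W (go to 3, an L position)
n=8: W (go to 0, an L position)
n=9: W (go to 1, an L position)
n=10: W (go to 2, an L position)
n=11: W (go to 3, an L position)
n=12: L (options 8(W), 4(W) are all W)
n=13: L (options 9(W), 5(W) are all W)
n=14: L (options 10(W), 6(W) are all W)
n=15: L (options 11(W), 7(W) are all W)
n=16: W (go to 12, an L position)
n=17: W (go to 13, an L position)
n=18: W (go to 14, an L position)
n=19: W (go to 15, an L position)
n=20: W (go to 12, an L position)
n=21: W (go to 13, an L position)
n=22: W (go to 14, an L position)
n=23: W (go to 15, an L position)
n=24: L (options 20(W), 16(W) are all W)
n=25: L (options 21(W), 17(W) are all W)
L entries with 0 ≤ n ≤ 25: n = 0, 1, 2, 3, 12, 13, 14, 15, 24, 25; that makes 10.

10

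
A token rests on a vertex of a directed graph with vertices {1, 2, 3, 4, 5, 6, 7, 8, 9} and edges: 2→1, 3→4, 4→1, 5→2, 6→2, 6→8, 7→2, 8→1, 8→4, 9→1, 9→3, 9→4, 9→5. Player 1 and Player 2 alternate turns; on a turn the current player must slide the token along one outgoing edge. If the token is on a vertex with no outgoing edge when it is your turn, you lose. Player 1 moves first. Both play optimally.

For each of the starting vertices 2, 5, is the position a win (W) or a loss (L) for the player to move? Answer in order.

2: W, 5: L

Work bottom-up. With no move the player to move loses. Otherwise the position is W if at least one move leads to an L position for the opponent, and L if every move leads to a W.
Every edge goes from a vertex to one that appears earlier in the order 1, 4, 8, 2, 5, 3, 9, 7, 6, so processing vertices in that order labels each vertex after all of its successors.
1: no outgoing edge → L
4: →1(L), so W
8: →1(L), so W
2: →1(L), so W
5: →2(W) only, which is W, so L
3: →4(W) only, which is W, so L
9: →3(L), so W
7: →2(W) only, which is W, so L
6: →2(W), 8(W) — all W, so L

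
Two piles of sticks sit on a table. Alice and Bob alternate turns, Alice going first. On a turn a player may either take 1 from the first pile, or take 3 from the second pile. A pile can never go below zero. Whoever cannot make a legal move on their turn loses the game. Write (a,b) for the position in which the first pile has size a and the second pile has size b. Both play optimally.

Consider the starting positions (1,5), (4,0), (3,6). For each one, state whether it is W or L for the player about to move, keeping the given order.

Positions with no move are L. A position that does have a move is losing for the player to move precisely when every available move leads to a winning position for the opponent. Fill in the labels:
No move ever increases a pile, so every position that can arise here has a ≤ 4 and b ≤ 6; it is enough to label the cells with 0 ≤ a ≤ 4 and 0 ≤ b ≤ 6.
Every move lowers a or b (never raises either), so fill the grid row by row in increasing a, and left to right within a row: each cell's successors are then already labelled.
      b=0  b=1  b=2  b=3  b=4  b=5  b=6
a=0:    L    L    L    W    W    W    L
a=1:    W    W    W    L    L    L    W
a=2:    L    L    L    W    W    W    L
a=3:    W    W    W    L    L    L    W
a=4:    L    L    L    W    W    W    L
Cells with no legal move (terminal, hence L): (0,0), (0,1), (0,2).
The remaining L cells, each justified by listing all of its moves:
(0,6): the only move is to (0,3)(W), a W ⇒ L
(1,3): moves to (0,3)(W), (1,0)(W); every one is W ⇒ L
(1,4): moves to (0,4)(W), (1,1)(W); every one is W ⇒ L
(1,5): moves to (0,5)(W), (1,2)(W); every one is W ⇒ L
(2,0): the only move is to (1,0)(W), a W ⇒ L
(2,1): the only move is to (1,1)(W), a W ⇒ L
(2,2): the only move is to (1,2)(W), a W ⇒ L
(2,6): moves to (1,6)(W), (2,3)(W); every one is W ⇒ L
(3,3): moves to (2,3)(W), (3,0)(W); every one is W ⇒ L
(3,4): moves to (2,4)(W), (3,1)(W); every one is W ⇒ L
(3,5): moves to (2,5)(W), (3,2)(W); every one is W ⇒ L
(4,0): the only move is to (3,0)(W), a W ⇒ L
(4,1): the only move is to (3,1)(W), a W ⇒ L
(4,2): the only move is to (3,2)(W), a W ⇒ L
(4,6): moves to (3,6)(W), (4,3)(W); every one is W ⇒ L
Every other cell has at least one move into one of the L cells above, so it is W.
(1,5): one of the L cells justified above, so L
(4,0): one of the L cells justified above, so L
(3,6): the move to (2,6) reaches an L cell, so W

(1,5): L, (4,0): L, (3,6): W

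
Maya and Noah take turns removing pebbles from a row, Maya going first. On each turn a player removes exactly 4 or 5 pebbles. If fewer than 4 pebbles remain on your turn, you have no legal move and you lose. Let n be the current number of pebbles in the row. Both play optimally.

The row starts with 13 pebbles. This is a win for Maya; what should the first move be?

Remove 4, leaving 9.

Build the W/L table. Terminal = L. A non-terminal position is W if it has a move to some L; otherwise it is L.
n=0: no move → L
n=1: no move → L
n=2: no move → L
n=3: no move → L
n=4: →0(L), so W
n=5: →1(L), so W
n=6: →2(L), so W
n=7: →3(L), so W
n=8: →3(L), so W
n=9: →5(W), 4(W) — all W, so L
n=10: →6(W), 5(W) — all W, so L
n=11: →7(W), 6(W) — all W, so L
n=12: →8(W), 7(W) — all W, so L
n=13: →9(L), so W
From 13, the L positions reachable in one move are: 9.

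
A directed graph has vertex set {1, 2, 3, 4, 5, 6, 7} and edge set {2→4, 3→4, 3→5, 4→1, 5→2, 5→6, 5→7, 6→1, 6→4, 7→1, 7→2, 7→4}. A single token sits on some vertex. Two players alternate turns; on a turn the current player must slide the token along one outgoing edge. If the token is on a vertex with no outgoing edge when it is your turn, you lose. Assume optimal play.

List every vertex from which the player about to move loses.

1, 2, 3

Compute win/loss labels from the base case upward. A position with no move is L. Any other position is W if it can reach an L in one move, else L.
Every edge goes from a vertex to one that appears earlier in the order 1, 4, 6, 2, 7, 5, 3, so processing vertices in that order labels each vertex after all of its successors.
1: no outgoing edge → L
4: reaches L-position 1 → W
6: reaches L-position 1 → W
2: only reaches 4(W), which is W → L
7: reaches L-position 2 → W
5: reaches L-position 2 → W
3: only reaches 5(W), 4(W), all W → L
The losing starting vertices are exactly the entries labelled L in this table (3 of them).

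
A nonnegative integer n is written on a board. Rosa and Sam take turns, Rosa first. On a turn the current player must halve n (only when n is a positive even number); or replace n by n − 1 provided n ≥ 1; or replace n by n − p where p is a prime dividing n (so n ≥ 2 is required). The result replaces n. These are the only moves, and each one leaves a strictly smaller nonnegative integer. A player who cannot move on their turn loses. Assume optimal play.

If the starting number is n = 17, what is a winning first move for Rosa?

Move to 0.

Work bottom-up. With no move the player to move loses. Otherwise the position is W if at least one move leads to an L position for the opponent, and L if every move leads to a W.
n=0: no move → L
n=1: →0(L), so W
n=2: →0(L), so W
n=3: →0(L), so W
n=4: →2(W), 3(W) — all W, so L
n=5: →0(L), so W
n=6: →4(L), so W
n=7: →0(L), so W
n=8: →4(L), so W
n=9: →6(W), 8(W) — all W, so L
n=10: →9(L), so W
n=11: →0(L), so W
n=12: →9(L), so W
n=13: →0(L), so W
n=14: →7(W), 12(W), 13(W) — all W, so L
n=15: →14(L), so W
n=16: →14(L), so W
n=17: →0(L), so W
From 17, the L positions reachable in one move are: 0.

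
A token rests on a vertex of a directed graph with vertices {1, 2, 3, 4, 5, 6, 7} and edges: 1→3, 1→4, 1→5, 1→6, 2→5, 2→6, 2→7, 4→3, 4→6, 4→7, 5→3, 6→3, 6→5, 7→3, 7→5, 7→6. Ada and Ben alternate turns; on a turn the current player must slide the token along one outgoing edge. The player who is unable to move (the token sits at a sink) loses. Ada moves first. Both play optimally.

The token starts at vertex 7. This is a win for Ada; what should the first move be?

Build the W/L table. Terminal = L. A non-terminal position is W if it has a move to some L; otherwise it is L.
Every edge goes from a vertex to one that appears earlier in the order 3, 5, 6, 7, 4, 2, 1, so processing vertices in that order labels each vertex after all of its successors.
3: no outgoing edge → L
5: →3(L), so W
6: →3(L), so W
7: →3(L), so W
4: →3(L), so W
2: →7(W), 6(W), 5(W) — all W, so L
1: →3(L), so W
From 7, the L positions reachable in one move are: 3.

Move to 3.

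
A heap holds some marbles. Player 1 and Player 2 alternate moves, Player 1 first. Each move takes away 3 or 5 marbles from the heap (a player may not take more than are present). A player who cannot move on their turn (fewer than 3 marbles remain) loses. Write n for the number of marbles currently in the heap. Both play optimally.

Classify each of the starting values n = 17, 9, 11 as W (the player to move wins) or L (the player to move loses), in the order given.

Build the W/L table. Terminal = L. A non-terminal position is W if it has a move to some L; otherwise it is L.
n=0: no move → L
n=1: no move → L
n=2: no move → L
n=3: can move to 0, which is L ⇒ W
n=4: can move to 1, which is L ⇒ W
n=5: can move to 2, which is L ⇒ W
n=6: can move to 1, which is L ⇒ W
n=7: can move to 2, which is L ⇒ W
n=8: moves to 5(W), 3(W); every one is W ⇒ L
n=9: moves to 6(W), 4(W); every one is W ⇒ L
n=10: moves to 7(W), 5(W); every one is W ⇒ L
n=11: can move to 8, which is L ⇒ W
n=12: can move to 9, which is L ⇒ W
n=13: can move to 10, which is L ⇒ W
n=14: can move to 9, which is L ⇒ W
n=15: can move to 10, which is L ⇒ W
n=16: moves to 13(W), 11(W); every one is W ⇒ L
n=17: moves to 14(W), 12(W); every one is W ⇒ L

17: L, 9: L, 11: W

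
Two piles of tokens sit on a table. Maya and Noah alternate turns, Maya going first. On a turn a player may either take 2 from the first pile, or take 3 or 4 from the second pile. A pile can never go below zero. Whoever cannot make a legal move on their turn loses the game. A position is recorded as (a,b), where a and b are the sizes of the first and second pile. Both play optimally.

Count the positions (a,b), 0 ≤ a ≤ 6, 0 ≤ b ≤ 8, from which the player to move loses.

29

Use the standard recursion: the mover loses at a terminal position; elsewhere, the mover wins exactly when some move hands the opponent an L position.
Every move lowers a or b (never raises either), so fill the grid row by row in increasing a, and left to right within a row: each cell's successors are then already labelled.
      b=0  b=1  b=2  b=3  b=4  b=5  b=6  b=7  b=8
a=0:    L    L    L    W    W    W    W    L    L
a=1:    L    L    L    W    W    W    W    L    L
a=2:    W    W    W    L    L    L    W    W    W
a=3:    W    W    W    L    L    L    W    W    W
a=4:    L    L    L    W    W    W    W    L    L
a=5:    L    L    L    W    W    W    W    L    L
a=6:    W    W    W    L    L    L    W    W    W
Cells with no legal move (terminal, hence L): (0,0), (0,1), (0,2), (1,0), (1,1), (1,2).
The remaining L cells, each justified by listing all of its moves:
(0,7): only reaches (0,4)(W), (0,3)(W), all W → L
(0,8): only reaches (0,5)(W), (0,4)(W), all W → L
(1,7): only reaches (1,4)(W), (1,3)(W), all W → L
(1,8): only reaches (1,5)(W), (1,4)(W), all W → L
(2,3): only reaches (0,3)(W), (2,0)(W), all W → L
(2,4): only reaches (0,4)(W), (2,1)(W), (2,0)(W), all W → L
(2,5): only reaches (0,5)(W), (2,2)(W), (2,1)(W), all W → L
(3,3): only reaches (1,3)(W), (3,0)(W), all W → L
(3,4): only reaches (1,4)(W), (3,1)(W), (3,0)(W), all W → L
(3,5): only reaches (1,5)(W), (3,2)(W), (3,1)(W), all W → L
(4,0): only reaches (2,0)(W), which is W → L
(4,1): only reaches (2,1)(W), which is W → L
(4,2): only reaches (2,2)(W), which is W → L
(4,7): only reaches (2,7)(W), (4,4)(W), (4,3)(W), all W → L
(4,8): only reaches (2,8)(W), (4,5)(W), (4,4)(W), all W → L
(5,0): only reaches (3,0)(W), which is W → L
(5,1): only reaches (3,1)(W), which is W → L
(5,2): only reaches (3,2)(W), which is W → L
(5,7): only reaches (3,7)(W), (5,4)(W), (5,3)(W), all W → L
(5,8): only reaches (3,8)(W), (5,5)(W), (5,4)(W), all W → L
(6,3): only reaches (4,3)(W), (6,0)(W), all W → L
(6,4): only reaches (4,4)(W), (6,1)(W), (6,0)(W), all W → L
(6,5): only reaches (4,5)(W), (6,2)(W), (6,1)(W), all W → L
Every other cell has at least one move into one of the L cells above, so it is W.
L cells per row: a=0: 5, a=1: 5, a=2: 3, a=3: 3, a=4: 5, a=5: 5, a=6: 3; total 29.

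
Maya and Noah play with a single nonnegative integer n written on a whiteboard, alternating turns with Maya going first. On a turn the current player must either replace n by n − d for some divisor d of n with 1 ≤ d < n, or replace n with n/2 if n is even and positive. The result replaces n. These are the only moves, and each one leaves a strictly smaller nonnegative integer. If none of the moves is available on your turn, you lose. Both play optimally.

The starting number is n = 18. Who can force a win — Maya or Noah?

Build the W/L table. Terminal = L. A non-terminal position is W if it has a move to some L; otherwise it is L.
n=0: no move → L
n=1: no move → L
n=2: can move to 1, which is L ⇒ W
n=3: the only move is to 2(W), a W ⇒ L
n=4: can move to 3, which is L ⇒ W
n=5: the only move is to 4(W), a W ⇒ L
n=6: can move to 3, which is L ⇒ W
n=7: the only move is to 6(W), a W ⇒ L
n=8: can move to 7, which is L ⇒ W
n=9: moves to 6(W), 8(W); every one is W ⇒ L
n=10: can move to 5, which is L ⇒ W
n=11: the only move is to 10(W), a W ⇒ L
n=12: can move to 9, which is L ⇒ W
n=13: the only move is to 12(W), a W ⇒ L
n=14: can move to 7, which is L ⇒ W
n=15: moves to 10(W), 12(W), 14(W); every one is W ⇒ L
n=16: can move to 15, which is L ⇒ W
n=17: the only move is to 16(W), a W ⇒ L
n=18: can move to 9, which is L ⇒ W
From 18 Maya can move to 9, reaching an L position.

Maya wins.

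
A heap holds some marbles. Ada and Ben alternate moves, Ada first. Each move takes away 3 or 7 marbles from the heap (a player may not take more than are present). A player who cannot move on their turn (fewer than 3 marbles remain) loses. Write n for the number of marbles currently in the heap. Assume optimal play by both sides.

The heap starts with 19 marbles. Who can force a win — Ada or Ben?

Ada wins.

Use the standard recursion: the mover loses at a terminal position; elsewhere, the mover wins exactly when some move hands the opponent an L position.
n=0: no move → L
n=1: no move → L
n=2: no move → L
n=3: W (go to 0, an L position)
n=4: W (go to 1, an L position)
n=5: W (go to 2, an L position)
n=6: L (sole option 3(W) is W)
n=7: W (go to 0, an L position)
n=8: W (go to 1, an L position)
n=9: W (go to 6, an L position)
n=10: L (options 7(W), 3(W) are all W)
n=11: L (options 8(W), 4(W) are all W)
n=12: L (options 9(W), 5(W) are all W)
n=13: W (go to 10, an L position)
n=14: W (go to 11, an L position)
n=15: W (go to 12, an L position)
n=16: L (options 13(W), 9(W) are all W)
n=17: W (go to 10, an L position)
n=18: W (go to 11, an L position)
n=19: W (go to 16, an L position)
From 19 Ada can remove 3, leaving 16, reaching an L position.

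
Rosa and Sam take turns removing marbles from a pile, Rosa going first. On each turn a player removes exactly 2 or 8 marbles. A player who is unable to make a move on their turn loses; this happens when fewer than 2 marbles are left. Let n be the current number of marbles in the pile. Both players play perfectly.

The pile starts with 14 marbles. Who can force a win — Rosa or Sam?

Positions with no move are L. A position that does have a move is losing for the player to move precisely when every available move leads to a winning position for the opponent. Fill in the labels:
n=0: no move → L
n=1: no move → L
n=2: →0(L), so W
n=3: →1(L), so W
n=4: →2(W) only, which is W, so L
n=5: →3(W) only, which is W, so L
n=6: →4(L), so W
n=7: →5(L), so W
n=8: →0(L), so W
n=9: →1(L), so W
n=10: →8(W), 2(W) — all W, so L
n=11: →9(W), 3(W) — all W, so L
n=12: →10(L), so W
n=13: →11(L), so W
n=14: →12(W), 6(W) — all W, so L
Every move from 14 reaches a W position, so the mover loses.

Sam wins.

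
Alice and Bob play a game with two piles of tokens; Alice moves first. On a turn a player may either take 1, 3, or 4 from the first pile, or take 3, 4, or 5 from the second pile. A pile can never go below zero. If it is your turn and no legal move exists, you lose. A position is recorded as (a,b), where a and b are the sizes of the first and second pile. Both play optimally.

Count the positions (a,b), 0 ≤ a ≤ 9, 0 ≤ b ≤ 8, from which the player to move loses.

Classify positions by backward induction: terminal positions (no move available) are L. From any other position, the mover wins iff some move reaches an L.
Every move lowers a or b (never raises either), so fill the grid row by row in increasing a, and left to right within a row: each cell's successors are then already labelled.
      b=0  b=1  b=2  b=3  b=4  b=5  b=6  b=7  b=8
a=0:    L    L    L    W    W    W    W    W    L
a=1:    W    W    W    L    L    L    W    W    W
a=2:    L    L    L    W    W    W    W    W    L
a=3:    W    W    W    L    L    L    W    W    W
a=4:    W    W    W    W    W    W    L    L    W
a=5:    W    W    W    W    W    W    W    W    W
a=6:    W    W    W    W    W    W    L    L    W
a=7:    L    L    L    W    W    W    W    W    L
a=8:    W    W    W    L    L    L    W    W    W
a=9:    L    L    L    W    W    W    W    W    L
Cells with no legal move (terminal, hence L): (0,0), (0,1), (0,2).
The remaining L cells, each justified by listing all of its moves:
(0,8): moves to (0,5)(W), (0,4)(W), (0,3)(W); every one is W ⇒ L
(1,3): moves to (0,3)(W), (1,0)(W); every one is W ⇒ L
(1,4): moves to (0,4)(W), (1,1)(W), (1,0)(W); every one is W ⇒ L
(1,5): moves to (0,5)(W), (1,2)(W), (1,1)(W), (1,0)(W); every one is W ⇒ L
(2,0): the only move is to (1,0)(W), a W ⇒ L
(2,1): the only move is to (1,1)(W), a W ⇒ L
(2,2): the only move is to (1,2)(W), a W ⇒ L
(2,8): moves to (1,8)(W), (2,5)(W), (2,4)(W), (2,3)(W); every one is W ⇒ L
(3,3): moves to (2,3)(W), (0,3)(W), (3,0)(W); every one is W ⇒ L
(3,4): moves to (2,4)(W), (0,4)(W), (3,1)(W), (3,0)(W); every one is W ⇒ L
(3,5): moves to (2,5)(W), (0,5)(W), (3,2)(W), (3,1)(W), (3,0)(W); every one is W ⇒ L
(4,6): moves to (3,6)(W), (1,6)(W), (0,6)(W), (4,3)(W), (4,2)(W), (4,1)(W); every one is W ⇒ L
(4,7): moves to (3,7)(W), (1,7)(W), (0,7)(W), (4,4)(W), (4,3)(W), (4,2)(W); every one is W ⇒ L
(6,6): moves to (5,6)(W), (3,6)(W), (2,6)(W), (6,3)(W), (6,2)(W), (6,1)(W); every one is W ⇒ L
(6,7): moves to (5,7)(W), (3,7)(W), (2,7)(W), (6,4)(W), (6,3)(W), (6,2)(W); every one is W ⇒ L
(7,0): moves to (6,0)(W), (4,0)(W), (3,0)(W); every one is W ⇒ L
(7,1): moves to (6,1)(W), (4,1)(W), (3,1)(W); every one is W ⇒ L
(7,2): moves to (6,2)(W), (4,2)(W), (3,2)(W); every one is W ⇒ L
(7,8): moves to (6,8)(W), (4,8)(W), (3,8)(W), (7,5)(W), (7,4)(W), (7,3)(W); every one is W ⇒ L
(8,3): moves to (7,3)(W), (5,3)(W), (4,3)(W), (8,0)(W); every one is W ⇒ L
(8,4): moves to (7,4)(W), (5,4)(W), (4,4)(W), (8,1)(W), (8,0)(W); every one is W ⇒ L
(8,5): moves to (7,5)(W), (5,5)(W), (4,5)(W), (8,2)(W), (8,1)(W), (8,0)(W); every one is W ⇒ L
(9,0): moves to (8,0)(W), (6,0)(W), (5,0)(W); every one is W ⇒ L
(9,1): moves to (8,1)(W), (6,1)(W), (5,1)(W); every one is W ⇒ L
(9,2): moves to (8,2)(W), (6,2)(W), (5,2)(W); every one is W ⇒ L
(9,8): moves to (8,8)(W), (6,8)(W), (5,8)(W), (9,5)(W), (9,4)(W), (9,3)(W); every one is W ⇒ L
Every other cell has at least one move into one of the L cells above, so it is W.
L cells per row: a=0: 4, a=1: 3, a=2: 4, a=3: 3, a=4: 2, a=5: 0, a=6: 2, a=7: 4, a=8: 3, a=9: 4; total 29.

29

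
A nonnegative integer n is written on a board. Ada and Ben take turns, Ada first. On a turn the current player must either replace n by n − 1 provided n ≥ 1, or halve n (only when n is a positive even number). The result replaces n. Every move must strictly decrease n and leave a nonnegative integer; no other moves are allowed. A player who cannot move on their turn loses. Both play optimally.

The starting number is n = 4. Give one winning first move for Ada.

Move to 2.

Label each position W (a win for the player to move) or L (a loss). A position with no legal move is L; any other position is W exactly when some move reaches an L, and L when every move reaches a W.
n=0: no move → L
n=1: W (go to 0, an L position)
n=2: L (sole option 1(W) is W)
n=3: W (go to 2, an L position)
n=4: W (go to 2, an L position)
From 4, the L positions reachable in one move are: 2.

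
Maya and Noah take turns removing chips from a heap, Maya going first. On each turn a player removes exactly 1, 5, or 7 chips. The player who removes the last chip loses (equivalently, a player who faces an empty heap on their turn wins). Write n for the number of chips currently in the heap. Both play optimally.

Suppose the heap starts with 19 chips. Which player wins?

Noah wins.

Classify positions by backward induction: terminal positions (no move available) are W. From any other position, the mover wins iff some move reaches an L.
n=0: no move; the opponent has just taken the last chip and therefore loses → W
n=1: only reaches 0(W), which is W → L
n=2: reaches L-position 1 → W
n=3: only reaches 2(W), which is W → L
n=4: reaches L-position 3 → W
n=5: only reaches 4(W), 0(W), all W → L
n=6: reaches L-position 5 → W
n=7: only reaches 6(W), 2(W), 0(W), all W → L
n=8: reaches L-position 7 → W
n=9: only reaches 8(W), 4(W), 2(W), all W → L
n=10: reaches L-position 9 → W
n=11: only reaches 10(W), 6(W), 4(W), all W → L
n=12: reaches L-position 11 → W
n=13: only reaches 12(W), 8(W), 6(W), all W → L
n=14: reaches L-position 13 → W
n=15: only reaches 14(W), 10(W), 8(W), all W → L
n=16: reaches L-position 15 → W
n=17: only reaches 16(W), 12(W), 10(W), all W → L
n=18: reaches L-position 17 → W
n=19: only reaches 18(W), 14(W), 12(W), all W → L
Every move from 19 reaches a W position, so the mover loses.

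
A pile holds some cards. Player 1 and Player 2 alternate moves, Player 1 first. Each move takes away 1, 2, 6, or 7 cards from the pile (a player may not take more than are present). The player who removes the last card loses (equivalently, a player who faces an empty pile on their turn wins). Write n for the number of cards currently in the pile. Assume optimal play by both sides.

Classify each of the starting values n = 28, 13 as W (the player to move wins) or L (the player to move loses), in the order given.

Build the W/L table. Terminal = W. A non-terminal position is W if it has a move to some L; otherwise it is L.
n=0: no move; the opponent has just taken the last card and therefore loses → W
n=1: only reaches 0(W), which is W → L
n=2: reaches L-position 1 → W
n=3: reaches L-position 1 → W
n=4: only reaches 3(W), 2(W), all W → L
n=5: reaches L-position 4 → W
n=6: reaches L-position 4 → W
n=7: reaches L-position 1 → W
n=8: reaches L-position 1 → W
n=9: only reaches 8(W), 7(W), 3(W), 2(W), all W → L
n=10: reaches L-position 9 → W
n=11: reaches L-position 9 → W
n=12: only reaches 11(W), 10(W), 6(W), 5(W), all W → L
n=13: reaches L-position 12 → W
n=14: reaches L-position 12 → W
n=15: reaches L-position 9 → W
n=16: reaches L-position 9 → W
n=17: only reaches 16(W), 15(W), 11(W), 10(W), all W → L
n=18: reaches L-position 17 → W
n=19: reaches L-position 17 → W
n=20: only reaches 19(W), 18(W), 14(W), 13(W), all W → L
n=21: reaches L-position 20 → W
n=22: reaches L-position 20 → W
n=23: reaches L-position 17 → W
n=24: reaches L-position 17 → W
n=25: only reaches 24(W), 23(W), 19(W), 18(W), all W → L
n=26: reaches L-position 25 → W
n=27: reaches L-position 25 → W
n=28: only reaches 27(W), 26(W), 22(W), 21(W), all W → L

28: L, 13: W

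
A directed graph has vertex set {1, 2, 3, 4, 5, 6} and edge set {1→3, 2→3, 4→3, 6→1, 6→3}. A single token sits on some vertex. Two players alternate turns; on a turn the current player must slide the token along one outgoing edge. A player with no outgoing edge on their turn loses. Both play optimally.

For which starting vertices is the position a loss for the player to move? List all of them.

Positions with no move are L. A position that does have a move is losing for the player to move precisely when every available move leads to a winning position for the opponent. Fill in the labels:
Every edge goes from a vertex to one that appears earlier in the order 3, 5, 1, 6, 4, 2, so processing vertices in that order labels each vertex after all of its successors.
3: no outgoing edge → L
5: no outgoing edge → L
1: W (go to 3, an L position)
6: W (go to 3, an L position)
4: W (go to 3, an L position)
2: W (go to 3, an L position)
Reading off the rows marked L gives the requested list; there are 2 such vertices.

3, 5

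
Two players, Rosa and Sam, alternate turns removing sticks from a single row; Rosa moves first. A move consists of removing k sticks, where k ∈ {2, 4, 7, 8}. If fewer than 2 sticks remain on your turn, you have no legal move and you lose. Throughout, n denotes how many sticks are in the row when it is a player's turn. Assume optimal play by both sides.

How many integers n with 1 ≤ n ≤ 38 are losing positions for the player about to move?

Build the W/L table. Terminal = L. A non-terminal position is W if it has a move to some L; otherwise it is L.
n=0: no move → L
n=1: no move → L
n=2: W (go to 0, an L position)
n=3: W (go to 1, an L position)
n=4: W (go to 0, an L position)
n=5: W (go to 1, an L position)
n=6: L (options 4(W), 2(W) are all W)
n=7: W (go to 0, an L position)
n=8: W (go to 6, an L position)
n=9: W (go to 1, an L position)
n=10: W (go to 6, an L position)
n=11: L (options 9(W), 7(W), 4(W), 3(W) are all W)
n=12: L (options 10(W), 8(W), 5(W), 4(W) are all W)
n=13: W (go to 11, an L position)
n=14: W (go to 12, an L position)
n=15: W (go to 11, an L position)
n=16: W (go to 12, an L position)
n=17: L (options 15(W), 13(W), 10(W), 9(W) are all W)
n=18: W (go to 11, an L position)
n=19: W (go to 17, an L position)
n=20: W (go to 12, an L position)
n=21: W (go to 17, an L position)
n=22: L (options 20(W), 18(W), 15(W), 14(W) are all W)
n=23: L (options 21(W), 19(W), 16(W), 15(W) are all W)
n=24: W (go to 22, an L position)
n=25: W (go to 23, an L position)
n=26: W (go to 22, an L position)
n=27: W (go to 23, an L position)
n=28: L (options 26(W), 24(W), 21(W), 20(W) are all W)
n=29: W (go to 22, an L position)
n=30: W (go to 28, an L position)
n=31: W (go to 23, an L position)
n=32: W (go to 28, an L position)
n=33: L (options 31(W), 29(W), 26(W), 25(W) are all W)
n=34: L (options 32(W), 30(W), 27(W), 26(W) are all W)
n=35: W (go to 33, an L position)
n=36: W (go to 34, an L position)
n=37: W (go to 33, an L position)
n=38: W (go to 34, an L position)
L entries with 1 ≤ n ≤ 38 (n=0 is outside the asked range and is not counted): n = 1, 6, 11, 12, 17, 22, 23, 28, 33, 34; that makes 10.

10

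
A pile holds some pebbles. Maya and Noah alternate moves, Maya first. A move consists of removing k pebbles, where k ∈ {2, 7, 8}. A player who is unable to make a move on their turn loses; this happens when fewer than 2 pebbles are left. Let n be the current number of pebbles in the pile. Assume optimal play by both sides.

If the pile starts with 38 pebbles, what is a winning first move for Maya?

Compute win/loss labels from the base case upward. A position with no move is L. Any other position is W if it can reach an L in one move, else L.
n=0: no move → L
n=1: no move → L
n=2: reaches L-position 0 → W
n=3: reaches L-position 1 → W
n=4: only reaches 2(W), which is W → L
n=5: only reaches 3(W), which is W → L
n=6: reaches L-position 4 → W
n=7: reaches L-position 5 → W
n=8: reaches L-position 1 → W
n=9: reaches L-position 1 → W
n=10: only reaches 8(W), 3(W), 2(W), all W → L
n=11: reaches L-position 4 → W
n=12: reaches L-position 10 → W
n=13: reaches L-position 5 → W
n=14: only reaches 12(W), 7(W), 6(W), all W → L
n=15: only reaches 13(W), 8(W), 7(W), all W → L
n=16: reaches L-position 14 → W
n=17: reaches L-position 15 → W
n=18: reaches L-position 10 → W
n=19: only reaches 17(W), 12(W), 11(W), all W → L
n=20: only reaches 18(W), 13(W), 12(W), all W → L
n=21: reaches L-position 19 → W
n=22: reaches L-position 20 → W
n=23: reaches L-position 15 → W
n=24: only reaches 22(W), 17(W), 16(W), all W → L
n=25: only reaches 23(W), 18(W), 17(W), all W → L
n=26: reaches L-position 24 → W
n=27: reaches L-position 25 → W
n=28: reaches L-position 20 → W
n=29: only reaches 27(W), 22(W), 21(W), all W → L
n=30: only reaches 28(W), 23(W), 22(W), all W → L
n=31: reaches L-position 29 → W
n=32: reaches L-position 30 → W
n=33: reaches L-position 25 → W
n=34: only reaches 32(W), 27(W), 26(W), all W → L
n=35: only reaches 33(W), 28(W), 27(W), all W → L
n=36: reaches L-position 34 → W
n=37: reaches L-position 35 → W
n=38: reaches L-position 30 → W
From 38, the L positions reachable in one move are: 30.

Remove 8, leaving 30.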